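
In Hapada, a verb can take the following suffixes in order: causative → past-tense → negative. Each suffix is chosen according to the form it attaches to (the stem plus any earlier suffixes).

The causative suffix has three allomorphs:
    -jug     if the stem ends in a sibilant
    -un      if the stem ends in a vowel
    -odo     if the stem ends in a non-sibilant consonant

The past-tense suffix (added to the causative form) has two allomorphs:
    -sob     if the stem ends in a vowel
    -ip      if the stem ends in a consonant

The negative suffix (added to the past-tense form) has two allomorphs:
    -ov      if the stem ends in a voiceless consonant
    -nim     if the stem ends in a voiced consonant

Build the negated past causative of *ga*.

*ga*: final sound = /a/, a vowel → -un → *gaun*.
The final sound of the causative form *gaun* is /n/, which is a consonant, so the past-tense suffix is -ip, giving *gaunip*.
The past-tense form *gaunip*: final consonant = /p/, voiceless → -ov → *gaunipov*.

gaunipov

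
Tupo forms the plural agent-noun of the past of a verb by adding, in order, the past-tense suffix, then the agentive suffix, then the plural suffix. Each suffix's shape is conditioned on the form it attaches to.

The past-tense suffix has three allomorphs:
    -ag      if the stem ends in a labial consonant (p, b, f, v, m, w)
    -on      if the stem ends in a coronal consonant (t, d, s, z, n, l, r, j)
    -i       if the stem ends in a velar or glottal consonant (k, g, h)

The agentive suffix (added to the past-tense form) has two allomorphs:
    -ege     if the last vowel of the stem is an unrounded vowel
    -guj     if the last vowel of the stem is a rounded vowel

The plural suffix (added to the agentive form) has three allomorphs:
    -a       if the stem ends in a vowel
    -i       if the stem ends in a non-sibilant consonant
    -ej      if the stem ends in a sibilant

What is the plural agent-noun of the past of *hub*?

*hub* — final consonant /b/ (labial) → -ag → *hubag*.
Since the last vowel of the past-tense form *hubag* is /a/ (an unrounded vowel), it takes -ege, giving *hubagege*.
The agentive form *hubagege*: final sound = /e/, a vowel → -a → *hubagegea*.

hubagegea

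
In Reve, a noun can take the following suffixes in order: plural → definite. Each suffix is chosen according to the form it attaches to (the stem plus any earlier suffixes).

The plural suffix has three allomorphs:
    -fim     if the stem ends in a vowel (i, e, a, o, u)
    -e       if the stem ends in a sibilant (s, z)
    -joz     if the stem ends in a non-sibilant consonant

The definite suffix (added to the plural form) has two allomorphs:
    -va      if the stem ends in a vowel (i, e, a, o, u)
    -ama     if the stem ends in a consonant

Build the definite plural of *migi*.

migifimama

The final sound of *migi* is /i/, which is a vowel, so the plural suffix is -fim, giving *migifim*.
The plural form *migifim*: final sound = /m/, a consonant → -ama → *migifimama*.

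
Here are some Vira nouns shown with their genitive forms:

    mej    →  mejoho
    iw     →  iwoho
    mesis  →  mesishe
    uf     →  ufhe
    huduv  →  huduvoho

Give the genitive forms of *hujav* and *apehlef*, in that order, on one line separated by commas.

The alternation tracks the final consonant of the stem — -he when the stem ends in a voiceless consonant (*mesis*, *uf*); -oho when the stem ends in a voiced consonant (*mej*, *iw*, *huduv*).
*hujav*: final consonant = /v/, voiced → -oho → *hujavoho*.
*apehlef*: final consonant = /f/, voiceless → -he → *apehlefhe*.

hujavoho, apehlefhe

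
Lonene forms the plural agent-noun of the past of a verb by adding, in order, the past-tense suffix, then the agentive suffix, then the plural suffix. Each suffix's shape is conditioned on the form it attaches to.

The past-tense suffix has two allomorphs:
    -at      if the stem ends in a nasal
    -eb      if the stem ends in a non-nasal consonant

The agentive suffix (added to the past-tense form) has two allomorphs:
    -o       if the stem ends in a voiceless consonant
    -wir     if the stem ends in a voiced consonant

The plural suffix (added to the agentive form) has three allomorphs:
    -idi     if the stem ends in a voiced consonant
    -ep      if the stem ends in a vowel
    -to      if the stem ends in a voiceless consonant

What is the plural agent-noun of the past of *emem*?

emematoep

*emem* — final consonant /m/ (a nasal) → -at → *ememat*.
The past-tense form *ememat* — final consonant /t/ (voiceless) → -o → *ememato*.
Since the final sound of the agentive form *ememato* is /o/ (a vowel), it takes -ep, giving *emematoep*.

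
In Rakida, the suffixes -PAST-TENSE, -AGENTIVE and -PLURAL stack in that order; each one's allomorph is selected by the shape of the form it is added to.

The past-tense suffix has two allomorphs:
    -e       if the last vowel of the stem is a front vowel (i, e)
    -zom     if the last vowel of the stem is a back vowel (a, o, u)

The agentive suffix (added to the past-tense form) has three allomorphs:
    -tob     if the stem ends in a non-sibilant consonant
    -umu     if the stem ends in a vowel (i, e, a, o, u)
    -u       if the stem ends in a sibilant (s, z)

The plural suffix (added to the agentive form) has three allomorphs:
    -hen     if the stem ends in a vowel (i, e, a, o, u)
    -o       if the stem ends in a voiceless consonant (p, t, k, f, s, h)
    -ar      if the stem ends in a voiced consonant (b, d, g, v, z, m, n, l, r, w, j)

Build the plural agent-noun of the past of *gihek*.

gihekeumuhen

*gihek*: last vowel = /e/, a front vowel → -e → *giheke*.
Since the final sound of the past-tense form *giheke* is /e/ (a vowel), it takes -umu, giving *gihekeumu*.
The final sound of the agentive form *gihekeumu* is /u/, which is a vowel, so the plural suffix is -hen, giving *gihekeumuhen*.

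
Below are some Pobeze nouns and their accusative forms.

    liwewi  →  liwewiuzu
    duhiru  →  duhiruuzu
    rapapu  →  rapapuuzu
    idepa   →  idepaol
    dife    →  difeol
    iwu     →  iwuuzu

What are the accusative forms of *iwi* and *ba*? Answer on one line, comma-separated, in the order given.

The suffix is conditioned by the last vowel: -uzu when the last vowel of the stem is a high vowel (*liwewi*, *duhiru*, *rapapu*, *iwu*); -ol when the last vowel of the stem is a non-high vowel (*idepa*, *dife*).
*iwi*: last vowel = /i/, a high vowel → -uzu → *iwiuzu*.
*ba* — last vowel /a/ (a non-high vowel) → -ol → *baol*.

iwiuzu, baol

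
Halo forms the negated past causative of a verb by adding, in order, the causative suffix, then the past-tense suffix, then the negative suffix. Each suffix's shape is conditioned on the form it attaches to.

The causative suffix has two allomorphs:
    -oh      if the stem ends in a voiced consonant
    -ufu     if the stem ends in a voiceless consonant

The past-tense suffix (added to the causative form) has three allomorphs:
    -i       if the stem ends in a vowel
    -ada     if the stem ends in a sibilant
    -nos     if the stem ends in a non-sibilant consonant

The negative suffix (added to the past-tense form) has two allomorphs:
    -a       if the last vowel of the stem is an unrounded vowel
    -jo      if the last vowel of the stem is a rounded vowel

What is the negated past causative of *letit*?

The final consonant of *letit* is /t/, which is voiceless, so the causative suffix is -ufu, giving *letitufu*.
The causative form *letitufu* — final sound /u/ (a vowel) → -i → *letitufui*.
The past-tense form *letitufui* — last vowel /i/ (an unrounded vowel) → -a → *letitufuia*.

letitufuia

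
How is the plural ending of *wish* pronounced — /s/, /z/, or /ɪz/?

The stem *wish* ends in a sibilant (/s, z, ʃ, ʒ, tʃ, dʒ/).
The plural suffix surfaces as /ɪz/ after sibilants, /s/ after other voiceless consonants, and /z/ after other voiced sounds.
So the plural -s on *wish* is pronounced /ɪz/.

/ɪz/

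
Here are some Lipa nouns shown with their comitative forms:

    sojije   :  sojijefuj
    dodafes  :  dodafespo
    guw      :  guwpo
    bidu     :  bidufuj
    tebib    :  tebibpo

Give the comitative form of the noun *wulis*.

The suffix is conditioned by the final sound: -po when the stem ends in a consonant (*dodafes*, *guw*, *tebib*); -fuj when the stem ends in a vowel (*sojije*, *bidu*).
Since the final sound of *wulis* is /s/ (a consonant), it takes -po, giving *wulispo*.

wulispo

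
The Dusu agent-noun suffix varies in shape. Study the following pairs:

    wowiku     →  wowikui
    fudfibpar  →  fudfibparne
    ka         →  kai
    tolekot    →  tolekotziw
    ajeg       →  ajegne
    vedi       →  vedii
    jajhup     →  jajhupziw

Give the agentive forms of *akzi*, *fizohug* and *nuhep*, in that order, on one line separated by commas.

akzii, fizohugne, nuhepziw

The alternation tracks the final sound of the stem — -ziw when the stem ends in a voiceless consonant (*tolekot*, *jajhup*); -ne when the stem ends in a voiced consonant (*fudfibpar*, *ajeg*); -i when the stem ends in a vowel (*wowiku*, *ka*, *vedi*).
Since the final sound of *akzi* is /i/ (a vowel), it takes -i, giving *akzii*.
*fizohug* — final sound /g/ (a voiced consonant) → -ne → *fizohugne*.
*nuhep*: final sound = /p/, a voiceless consonant → -ziw → *nuhepziw*.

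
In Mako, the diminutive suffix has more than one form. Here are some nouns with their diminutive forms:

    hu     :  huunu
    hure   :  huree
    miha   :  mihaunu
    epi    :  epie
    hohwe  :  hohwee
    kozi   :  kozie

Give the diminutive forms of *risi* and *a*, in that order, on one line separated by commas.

The pattern is front/back vowel harmony: -e when the last vowel of the stem is a front vowel (*hure*, *epi*, *hohwe*, *kozi*); -unu when the last vowel of the stem is a back vowel (*hu*, *miha*).
Since the last vowel of *risi* is /i/ (a front vowel), it takes -e, giving *risie*.
*a* — last vowel /a/ (a back vowel) → -unu → *aunu*.

risie, aunu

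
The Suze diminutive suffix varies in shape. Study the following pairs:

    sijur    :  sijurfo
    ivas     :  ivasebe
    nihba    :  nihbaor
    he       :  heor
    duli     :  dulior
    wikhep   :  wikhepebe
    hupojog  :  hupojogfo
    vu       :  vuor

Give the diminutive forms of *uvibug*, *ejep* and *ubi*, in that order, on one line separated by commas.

uvibugfo, ejepebe, ubior

The pattern is voicing of the final sound: -ebe when the stem ends in a voiceless consonant (*ivas*, *wikhep*); -fo when the stem ends in a voiced consonant (*sijur*, *hupojog*); -or when the stem ends in a vowel (*nihba*, *he*, *duli*, *vu*).
Since the final sound of *uvibug* is /g/ (a voiced consonant), it takes -fo, giving *uvibugfo*.
Since the final sound of *ejep* is /p/ (a voiceless consonant), it takes -ebe, giving *ejepebe*.
Since the final sound of *ubi* is /i/ (a vowel), it takes -or, giving *ubior*.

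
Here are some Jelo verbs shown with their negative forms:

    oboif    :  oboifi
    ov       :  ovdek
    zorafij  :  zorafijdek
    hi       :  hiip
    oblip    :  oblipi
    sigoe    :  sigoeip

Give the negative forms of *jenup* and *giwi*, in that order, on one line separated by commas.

jenupi, giwiip

The pattern is voicing of the final sound: -i when the stem ends in a voiceless consonant (*oboif*, *oblip*); -dek when the stem ends in a voiced consonant (*ov*, *zorafij*); -ip when the stem ends in a vowel (*hi*, *sigoe*).
*jenup* — final sound /p/ (a voiceless consonant) → -i → *jenupi*.
*giwi* — final sound /i/ (a vowel) → -ip → *giwiip*.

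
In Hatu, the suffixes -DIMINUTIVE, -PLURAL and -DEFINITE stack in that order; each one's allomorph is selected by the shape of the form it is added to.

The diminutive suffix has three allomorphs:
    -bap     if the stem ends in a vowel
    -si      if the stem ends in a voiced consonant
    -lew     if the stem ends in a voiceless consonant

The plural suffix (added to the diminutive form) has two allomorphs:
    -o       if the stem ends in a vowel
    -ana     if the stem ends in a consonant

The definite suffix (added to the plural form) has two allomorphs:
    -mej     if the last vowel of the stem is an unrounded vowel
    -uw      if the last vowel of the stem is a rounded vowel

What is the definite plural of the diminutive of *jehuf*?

jehuflewanamej

*jehuf*: final sound = /f/, a voiceless consonant → -lew → *jehuflew*.
The diminutive form *jehuflew*: final sound = /w/, a consonant → -ana → *jehuflewana*.
Since the last vowel of the plural form *jehuflewana* is /a/ (an unrounded vowel), it takes -mej, giving *jehuflewanamej*.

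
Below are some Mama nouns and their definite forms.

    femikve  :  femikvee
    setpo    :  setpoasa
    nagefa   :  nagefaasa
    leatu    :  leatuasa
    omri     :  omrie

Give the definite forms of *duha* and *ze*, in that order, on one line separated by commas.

duhaasa, zee

The suffix is conditioned by the last vowel: -e when the last vowel of the stem is a front vowel (*femikve*, *omri*); -asa when the last vowel of the stem is a back vowel (*setpo*, *nagefa*, *leatu*).
*duha* — last vowel /a/ (a back vowel) → -asa → *duhaasa*.
*ze* — last vowel /e/ (a front vowel) → -e → *zee*.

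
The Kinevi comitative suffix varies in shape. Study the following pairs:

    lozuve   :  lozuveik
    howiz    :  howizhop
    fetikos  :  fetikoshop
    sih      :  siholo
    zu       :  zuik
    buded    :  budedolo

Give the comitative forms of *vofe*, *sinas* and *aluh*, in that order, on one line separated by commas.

The pattern is sibilance of the final sound: -hop when the stem ends in a sibilant (*howiz*, *fetikos*); -olo when the stem ends in a non-sibilant consonant (*sih*, *buded*); -ik when the stem ends in a vowel (*lozuve*, *zu*).
Since the final sound of *vofe* is /e/ (a vowel), it takes -ik, giving *vofeik*.
*sinas*: final sound = /s/, a sibilant → -hop → *sinashop*.
*aluh*: final sound = /h/, a non-sibilant consonant → -olo → *aluholo*.

vofeik, sinashop, aluholo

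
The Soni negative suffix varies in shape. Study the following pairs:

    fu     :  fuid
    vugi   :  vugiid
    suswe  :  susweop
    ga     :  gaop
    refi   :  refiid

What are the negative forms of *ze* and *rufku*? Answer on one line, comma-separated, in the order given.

The suffix is conditioned by the last vowel: -id when the last vowel of the stem is a high vowel (*fu*, *vugi*, *refi*); -op when the last vowel of the stem is a non-high vowel (*suswe*, *ga*).
Since the last vowel of *ze* is /e/ (a non-high vowel), it takes -op, giving *zeop*.
Since the last vowel of *rufku* is /u/ (a high vowel), it takes -id, giving *rufkuid*.

zeop, rufkuid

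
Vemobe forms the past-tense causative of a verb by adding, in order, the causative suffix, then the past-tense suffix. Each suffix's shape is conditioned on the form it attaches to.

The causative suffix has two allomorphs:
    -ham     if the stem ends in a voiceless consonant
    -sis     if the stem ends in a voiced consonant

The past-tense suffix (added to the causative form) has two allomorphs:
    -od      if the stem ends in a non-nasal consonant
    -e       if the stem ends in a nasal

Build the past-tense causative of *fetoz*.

fetozsisod

*fetoz*: final consonant = /z/, voiced → -sis → *fetozsis*.
The causative form *fetozsis* — final consonant /s/ (non-nasal) → -od → *fetozsisod*.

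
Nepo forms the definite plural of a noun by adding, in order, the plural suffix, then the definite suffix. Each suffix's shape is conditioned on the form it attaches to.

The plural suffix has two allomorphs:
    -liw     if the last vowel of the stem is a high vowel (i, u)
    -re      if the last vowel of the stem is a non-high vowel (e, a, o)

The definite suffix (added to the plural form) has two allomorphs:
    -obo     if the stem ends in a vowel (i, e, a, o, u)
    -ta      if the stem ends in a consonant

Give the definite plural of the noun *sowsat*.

Since the last vowel of *sowsat* is /a/ (a non-high vowel), it takes -re, giving *sowsatre*.
Since the final sound of the plural form *sowsatre* is /e/ (a vowel), it takes -obo, giving *sowsatreobo*.

sowsatreobo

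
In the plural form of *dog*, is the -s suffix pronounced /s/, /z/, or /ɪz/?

/z/

The stem *dog* ends in a voiced non-sibilant sound.
The plural suffix surfaces as /ɪz/ after sibilants, /s/ after other voiceless consonants, and /z/ after other voiced sounds.
So the plural -s on *dog* is pronounced /z/.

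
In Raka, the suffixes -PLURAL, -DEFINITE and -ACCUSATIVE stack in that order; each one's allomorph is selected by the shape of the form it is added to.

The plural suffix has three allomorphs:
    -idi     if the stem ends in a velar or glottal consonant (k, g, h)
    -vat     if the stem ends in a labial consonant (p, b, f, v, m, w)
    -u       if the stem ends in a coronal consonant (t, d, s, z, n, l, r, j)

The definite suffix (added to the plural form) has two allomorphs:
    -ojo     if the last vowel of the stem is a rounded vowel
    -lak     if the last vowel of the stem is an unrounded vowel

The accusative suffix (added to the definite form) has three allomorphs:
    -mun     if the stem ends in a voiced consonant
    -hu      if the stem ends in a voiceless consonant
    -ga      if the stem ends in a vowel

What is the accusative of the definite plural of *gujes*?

gujesuojoga

*gujes*: final consonant = /s/, coronal → -u → *gujesu*.
Since the last vowel of the plural form *gujesu* is /u/ (a rounded vowel), it takes -ojo, giving *gujesuojo*.
The definite form *gujesuojo* — final sound /o/ (a vowel) → -ga → *gujesuojoga*.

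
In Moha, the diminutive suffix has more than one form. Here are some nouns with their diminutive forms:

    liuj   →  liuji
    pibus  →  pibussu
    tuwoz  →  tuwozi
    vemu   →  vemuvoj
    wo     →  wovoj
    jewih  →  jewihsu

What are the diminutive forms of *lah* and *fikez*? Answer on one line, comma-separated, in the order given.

lahsu, fikezi

The suffix is conditioned by the final sound: -su when the stem ends in a voiceless consonant (*pibus*, *jewih*); -i when the stem ends in a voiced consonant (*liuj*, *tuwoz*); -voj when the stem ends in a vowel (*vemu*, *wo*).
Since the final sound of *lah* is /h/ (a voiceless consonant), it takes -su, giving *lahsu*.
Since the final sound of *fikez* is /z/ (a voiced consonant), it takes -i, giving *fikezi*.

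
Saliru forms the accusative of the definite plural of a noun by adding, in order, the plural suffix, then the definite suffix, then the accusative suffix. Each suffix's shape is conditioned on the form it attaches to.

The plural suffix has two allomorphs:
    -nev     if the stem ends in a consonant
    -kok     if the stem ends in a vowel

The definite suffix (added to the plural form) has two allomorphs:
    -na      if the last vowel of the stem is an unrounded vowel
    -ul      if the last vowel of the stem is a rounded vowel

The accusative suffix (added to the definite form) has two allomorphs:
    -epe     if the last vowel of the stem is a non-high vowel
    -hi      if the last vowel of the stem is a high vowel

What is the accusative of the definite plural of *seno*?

senokokulhi

The final sound of *seno* is /o/, which is a vowel, so the plural suffix is -kok, giving *senokok*.
Since the last vowel of the plural form *senokok* is /o/ (a rounded vowel), it takes -ul, giving *senokokul*.
The definite form *senokokul* — last vowel /u/ (a high vowel) → -hi → *senokokulhi*.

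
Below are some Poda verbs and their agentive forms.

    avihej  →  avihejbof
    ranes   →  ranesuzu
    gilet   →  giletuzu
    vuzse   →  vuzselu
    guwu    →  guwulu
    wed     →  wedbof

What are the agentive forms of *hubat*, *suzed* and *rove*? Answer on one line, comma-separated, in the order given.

hubatuzu, suzedbof, rovelu

The suffix is conditioned by the final sound: -uzu when the stem ends in a voiceless consonant (*ranes*, *gilet*); -bof when the stem ends in a voiced consonant (*avihej*, *wed*); -lu when the stem ends in a vowel (*vuzse*, *guwu*).
Since the final sound of *hubat* is /t/ (a voiceless consonant), it takes -uzu, giving *hubatuzu*.
*suzed* — final sound /d/ (a voiced consonant) → -bof → *suzedbof*.
*rove*: final sound = /e/, a vowel → -lu → *rovelu*.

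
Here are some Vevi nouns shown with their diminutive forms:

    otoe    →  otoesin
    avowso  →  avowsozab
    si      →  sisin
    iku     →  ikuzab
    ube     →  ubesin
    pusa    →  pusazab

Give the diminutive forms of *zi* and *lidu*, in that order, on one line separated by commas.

zisin, liduzab

Looking at the last vowel of each stem: -sin when the last vowel of the stem is a front vowel (*otoe*, *si*, *ube*); -zab when the last vowel of the stem is a back vowel (*avowso*, *iku*, *pusa*).
The last vowel of *zi* is /i/, which is a front vowel, so the suffix is -sin, giving *zisin*.
Since the last vowel of *lidu* is /u/ (a back vowel), it takes -zab, giving *liduzab*.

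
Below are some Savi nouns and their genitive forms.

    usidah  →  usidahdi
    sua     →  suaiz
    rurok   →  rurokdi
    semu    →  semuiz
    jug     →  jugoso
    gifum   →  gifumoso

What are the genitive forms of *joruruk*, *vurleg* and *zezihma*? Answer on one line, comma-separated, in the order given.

jorurukdi, vurlegoso, zezihmaiz

The suffix is conditioned by the final sound: -di when the stem ends in a voiceless consonant (*usidah*, *rurok*); -oso when the stem ends in a voiced consonant (*jug*, *gifum*); -iz when the stem ends in a vowel (*sua*, *semu*).
Since the final sound of *joruruk* is /k/ (a voiceless consonant), it takes -di, giving *jorurukdi*.
*vurleg* — final sound /g/ (a voiced consonant) → -oso → *vurlegoso*.
The final sound of *zezihma* is /a/, which is a vowel, so the suffix is -iz, giving *zezihmaiz*.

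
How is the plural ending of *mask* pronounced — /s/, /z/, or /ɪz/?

The stem *mask* ends in a voiceless non-sibilant consonant.
The plural suffix surfaces as /ɪz/ after sibilants, /s/ after other voiceless consonants, and /z/ after other voiced sounds.
So the plural -s on *mask* is pronounced /s/.

/s/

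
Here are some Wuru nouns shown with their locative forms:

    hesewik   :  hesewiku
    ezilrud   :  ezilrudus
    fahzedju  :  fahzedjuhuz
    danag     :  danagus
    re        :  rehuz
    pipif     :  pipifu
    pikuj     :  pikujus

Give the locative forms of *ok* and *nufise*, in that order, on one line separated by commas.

oku, nufisehuz

The alternation tracks the final sound of the stem — -u when the stem ends in a voiceless consonant (*hesewik*, *pipif*); -us when the stem ends in a voiced consonant (*ezilrud*, *danag*, *pikuj*); -huz when the stem ends in a vowel (*fahzedju*, *re*).
The final sound of *ok* is /k/, which is a voiceless consonant, so the suffix is -u, giving *oku*.
The final sound of *nufise* is /e/, which is a vowel, so the suffix is -huz, giving *nufisehuz*.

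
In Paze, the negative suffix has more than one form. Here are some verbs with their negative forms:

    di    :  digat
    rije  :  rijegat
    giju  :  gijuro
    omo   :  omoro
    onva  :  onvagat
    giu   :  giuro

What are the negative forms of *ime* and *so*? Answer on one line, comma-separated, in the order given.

imegat, soro

The suffix is conditioned by the last vowel: -ro when the last vowel of the stem is a rounded vowel (*giju*, *omo*, *giu*); -gat when the last vowel of the stem is an unrounded vowel (*di*, *rije*, *onva*).
*ime*: last vowel = /e/, an unrounded vowel → -gat → *imegat*.
Since the last vowel of *so* is /o/ (a rounded vowel), it takes -ro, giving *soro*.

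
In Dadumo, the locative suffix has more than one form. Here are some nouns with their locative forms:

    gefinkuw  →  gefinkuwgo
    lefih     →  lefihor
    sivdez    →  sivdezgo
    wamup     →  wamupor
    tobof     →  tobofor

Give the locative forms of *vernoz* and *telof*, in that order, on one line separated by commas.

vernozgo, telofor

Looking at the final consonant of each stem: -or when the stem ends in a voiceless consonant (*lefih*, *wamup*, *tobof*); -go when the stem ends in a voiced consonant (*gefinkuw*, *sivdez*).
*vernoz* — final consonant /z/ (voiced) → -go → *vernozgo*.
*telof*: final consonant = /f/, voiceless → -or → *telofor*.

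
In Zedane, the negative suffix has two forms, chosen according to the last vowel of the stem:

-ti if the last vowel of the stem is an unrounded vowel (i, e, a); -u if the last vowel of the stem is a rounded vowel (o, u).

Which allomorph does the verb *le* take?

*le* — last vowel /e/ (an unrounded vowel) → -ti.

-ti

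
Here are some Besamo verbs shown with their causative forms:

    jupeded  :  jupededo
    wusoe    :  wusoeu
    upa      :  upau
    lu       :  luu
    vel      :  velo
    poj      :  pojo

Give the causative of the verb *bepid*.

The suffix is conditioned by the final sound: -o when the stem ends in a consonant (*jupeded*, *vel*, *poj*); -u when the stem ends in a vowel (*wusoe*, *upa*, *lu*).
*bepid* — final sound /d/ (a consonant) → -o → *bepido*.

bepido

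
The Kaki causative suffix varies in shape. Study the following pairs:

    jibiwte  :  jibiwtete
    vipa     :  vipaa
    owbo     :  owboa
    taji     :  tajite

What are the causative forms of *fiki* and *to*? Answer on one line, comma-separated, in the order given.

fikite, toa

The pattern is front/back vowel harmony: -te when the last vowel of the stem is a front vowel (*jibiwte*, *taji*); -a when the last vowel of the stem is a back vowel (*vipa*, *owbo*).
*fiki*: last vowel = /i/, a front vowel → -te → *fikite*.
*to* — last vowel /o/ (a back vowel) → -a → *toa*.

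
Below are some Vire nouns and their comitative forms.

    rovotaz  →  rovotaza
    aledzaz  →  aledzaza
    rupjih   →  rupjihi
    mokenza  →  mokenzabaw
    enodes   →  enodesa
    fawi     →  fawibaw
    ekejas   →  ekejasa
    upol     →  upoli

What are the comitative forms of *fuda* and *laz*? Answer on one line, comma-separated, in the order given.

The alternation tracks the final sound of the stem — -a when the stem ends in a sibilant (*rovotaz*, *aledzaz*, *enodes*, *ekejas*); -i when the stem ends in a non-sibilant consonant (*rupjih*, *upol*); -baw when the stem ends in a vowel (*mokenza*, *fawi*).
The final sound of *fuda* is /a/, which is a vowel, so the suffix is -baw, giving *fudabaw*.
*laz* — final sound /z/ (a sibilant) → -a → *laza*.

fudabaw, laza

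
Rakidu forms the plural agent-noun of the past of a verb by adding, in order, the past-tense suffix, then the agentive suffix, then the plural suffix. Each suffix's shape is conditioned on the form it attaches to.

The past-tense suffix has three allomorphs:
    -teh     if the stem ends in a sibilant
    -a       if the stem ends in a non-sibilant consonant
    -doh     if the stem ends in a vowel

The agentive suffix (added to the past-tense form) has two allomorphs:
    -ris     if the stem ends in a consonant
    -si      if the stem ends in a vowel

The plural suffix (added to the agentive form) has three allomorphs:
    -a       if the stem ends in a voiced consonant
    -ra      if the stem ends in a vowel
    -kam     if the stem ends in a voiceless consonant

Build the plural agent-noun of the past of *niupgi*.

The final sound of *niupgi* is /i/, which is a vowel, so the past-tense suffix is -doh, giving *niupgidoh*.
The past-tense form *niupgidoh* — final sound /h/ (a consonant) → -ris → *niupgidohris*.
Since the final sound of the agentive form *niupgidohris* is /s/ (a voiceless consonant), it takes -kam, giving *niupgidohriskam*.

niupgidohriskam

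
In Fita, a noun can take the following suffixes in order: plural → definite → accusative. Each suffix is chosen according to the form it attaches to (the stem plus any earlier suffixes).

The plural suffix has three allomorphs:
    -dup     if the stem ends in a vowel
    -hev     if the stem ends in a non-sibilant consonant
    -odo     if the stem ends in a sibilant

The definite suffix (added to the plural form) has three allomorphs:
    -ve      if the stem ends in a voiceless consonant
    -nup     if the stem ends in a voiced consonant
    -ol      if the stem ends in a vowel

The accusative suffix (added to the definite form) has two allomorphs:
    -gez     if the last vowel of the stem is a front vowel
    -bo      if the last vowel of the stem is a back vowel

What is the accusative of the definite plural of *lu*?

ludupvegez

*lu* — final sound /u/ (a vowel) → -dup → *ludup*.
The plural form *ludup*: final sound = /p/, a voiceless consonant → -ve → *ludupve*.
The definite form *ludupve* — last vowel /e/ (a front vowel) → -gez → *ludupvegez*.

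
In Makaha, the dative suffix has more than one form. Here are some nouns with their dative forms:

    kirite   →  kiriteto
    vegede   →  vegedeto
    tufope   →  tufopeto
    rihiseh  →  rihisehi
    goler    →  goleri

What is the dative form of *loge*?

logeto

The alternation tracks the final sound of the stem — -i when the stem ends in a consonant (*rihiseh*, *goler*); -to when the stem ends in a vowel (*kirite*, *vegede*, *tufope*).
The final sound of *loge* is /e/, which is a vowel, so the suffix is -to, giving *logeto*.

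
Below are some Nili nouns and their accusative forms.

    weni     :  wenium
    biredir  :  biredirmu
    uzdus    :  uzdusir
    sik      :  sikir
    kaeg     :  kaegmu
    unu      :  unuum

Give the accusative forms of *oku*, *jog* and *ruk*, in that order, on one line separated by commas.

Looking at the final sound of each stem: -ir when the stem ends in a voiceless consonant (*uzdus*, *sik*); -mu when the stem ends in a voiced consonant (*biredir*, *kaeg*); -um when the stem ends in a vowel (*weni*, *unu*).
*oku*: final sound = /u/, a vowel → -um → *okuum*.
The final sound of *jog* is /g/, which is a voiced consonant, so the suffix is -mu, giving *jogmu*.
*ruk* — final sound /k/ (a voiceless consonant) → -ir → *rukir*.

okuum, jogmu, rukir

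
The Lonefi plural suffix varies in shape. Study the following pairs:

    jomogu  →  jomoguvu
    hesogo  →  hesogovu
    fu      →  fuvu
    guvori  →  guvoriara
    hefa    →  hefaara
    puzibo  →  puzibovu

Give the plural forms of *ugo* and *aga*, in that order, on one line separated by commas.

ugovu, agaara

Looking at the last vowel of each stem: -vu when the last vowel of the stem is a rounded vowel (*jomogu*, *hesogo*, *fu*, *puzibo*); -ara when the last vowel of the stem is an unrounded vowel (*guvori*, *hefa*).
*ugo* — last vowel /o/ (a rounded vowel) → -vu → *ugovu*.
*aga* — last vowel /a/ (an unrounded vowel) → -ara → *agaara*.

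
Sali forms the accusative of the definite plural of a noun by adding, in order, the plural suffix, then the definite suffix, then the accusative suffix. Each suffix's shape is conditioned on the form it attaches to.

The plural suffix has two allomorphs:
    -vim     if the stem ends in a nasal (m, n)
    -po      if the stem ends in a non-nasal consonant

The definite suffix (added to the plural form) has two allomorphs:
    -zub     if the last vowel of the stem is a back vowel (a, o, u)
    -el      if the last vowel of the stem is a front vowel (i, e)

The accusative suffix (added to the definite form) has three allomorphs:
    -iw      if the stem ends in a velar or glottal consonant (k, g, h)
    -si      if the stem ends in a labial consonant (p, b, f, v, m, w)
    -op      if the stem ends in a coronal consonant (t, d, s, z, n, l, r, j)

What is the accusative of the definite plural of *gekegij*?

Since the final consonant of *gekegij* is /j/ (non-nasal), it takes -po, giving *gekegijpo*.
The plural form *gekegijpo* — last vowel /o/ (a back vowel) → -zub → *gekegijpozub*.
The definite form *gekegijpozub* — final consonant /b/ (labial) → -si → *gekegijpozubsi*.

gekegijpozubsi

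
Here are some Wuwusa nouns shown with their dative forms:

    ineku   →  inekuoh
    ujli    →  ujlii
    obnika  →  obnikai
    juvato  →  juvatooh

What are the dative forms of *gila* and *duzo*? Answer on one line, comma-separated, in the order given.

The alternation tracks the last vowel of the stem — -oh when the last vowel of the stem is a rounded vowel (*ineku*, *juvato*); -i when the last vowel of the stem is an unrounded vowel (*ujli*, *obnika*).
The last vowel of *gila* is /a/, which is an unrounded vowel, so the suffix is -i, giving *gilai*.
*duzo*: last vowel = /o/, a rounded vowel → -oh → *duzooh*.

gilai, duzooh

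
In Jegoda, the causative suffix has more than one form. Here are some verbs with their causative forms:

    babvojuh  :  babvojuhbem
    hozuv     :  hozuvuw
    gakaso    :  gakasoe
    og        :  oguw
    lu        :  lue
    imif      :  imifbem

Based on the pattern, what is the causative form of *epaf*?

epafbem

The suffix is conditioned by the final sound: -bem when the stem ends in a voiceless consonant (*babvojuh*, *imif*); -uw when the stem ends in a voiced consonant (*hozuv*, *og*); -e when the stem ends in a vowel (*gakaso*, *lu*).
*epaf* — final sound /f/ (a voiceless consonant) → -bem → *epafbem*.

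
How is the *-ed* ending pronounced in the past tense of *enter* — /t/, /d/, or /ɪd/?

/d/

The stem *enter* ends in a voiced sound other than /d/.
The -ed suffix is realized as /ɪd/ after /t, d/; as /t/ after other voiceless consonants; and as /d/ after other voiced sounds.
So -ed on *enter* is pronounced /d/.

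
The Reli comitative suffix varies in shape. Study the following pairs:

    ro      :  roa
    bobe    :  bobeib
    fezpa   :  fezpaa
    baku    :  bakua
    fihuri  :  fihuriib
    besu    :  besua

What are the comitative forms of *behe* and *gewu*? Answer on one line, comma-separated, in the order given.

beheib, gewua

The alternation tracks the last vowel of the stem — -ib when the last vowel of the stem is a front vowel (*bobe*, *fihuri*); -a when the last vowel of the stem is a back vowel (*ro*, *fezpa*, *baku*, *besu*).
*behe*: last vowel = /e/, a front vowel → -ib → *beheib*.
The last vowel of *gewu* is /u/, which is a back vowel, so the suffix is -a, giving *gewua*.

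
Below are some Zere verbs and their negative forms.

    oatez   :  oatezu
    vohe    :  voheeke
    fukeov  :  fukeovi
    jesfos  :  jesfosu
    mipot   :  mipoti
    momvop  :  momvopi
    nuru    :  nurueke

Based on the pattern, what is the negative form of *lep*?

Looking at the final sound of each stem: -u when the stem ends in a sibilant (*oatez*, *jesfos*); -i when the stem ends in a non-sibilant consonant (*fukeov*, *mipot*, *momvop*); -eke when the stem ends in a vowel (*vohe*, *nuru*).
*lep* — final sound /p/ (a non-sibilant consonant) → -i → *lepi*.

lepi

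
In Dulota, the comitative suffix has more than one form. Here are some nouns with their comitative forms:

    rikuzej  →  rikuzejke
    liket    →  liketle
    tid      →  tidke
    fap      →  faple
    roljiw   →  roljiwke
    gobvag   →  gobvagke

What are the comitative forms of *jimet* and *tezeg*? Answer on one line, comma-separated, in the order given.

jimetle, tezegke

Looking at the final consonant of each stem: -le when the stem ends in a voiceless consonant (*liket*, *fap*); -ke when the stem ends in a voiced consonant (*rikuzej*, *tid*, *roljiw*, *gobvag*).
Since the final consonant of *jimet* is /t/ (voiceless), it takes -le, giving *jimetle*.
*tezeg* — final consonant /g/ (voiced) → -ke → *tezegke*.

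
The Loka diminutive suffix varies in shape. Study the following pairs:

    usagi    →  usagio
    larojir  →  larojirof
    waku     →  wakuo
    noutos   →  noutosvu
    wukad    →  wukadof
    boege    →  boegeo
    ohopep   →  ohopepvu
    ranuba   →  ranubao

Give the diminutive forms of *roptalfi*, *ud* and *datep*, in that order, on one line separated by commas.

roptalfio, udof, datepvu

The alternation tracks the final sound of the stem — -vu when the stem ends in a voiceless consonant (*noutos*, *ohopep*); -of when the stem ends in a voiced consonant (*larojir*, *wukad*); -o when the stem ends in a vowel (*usagi*, *waku*, *boege*, *ranuba*).
*roptalfi* — final sound /i/ (a vowel) → -o → *roptalfio*.
The final sound of *ud* is /d/, which is a voiced consonant, so the suffix is -of, giving *udof*.
The final sound of *datep* is /p/, which is a voiceless consonant, so the suffix is -vu, giving *datepvu*.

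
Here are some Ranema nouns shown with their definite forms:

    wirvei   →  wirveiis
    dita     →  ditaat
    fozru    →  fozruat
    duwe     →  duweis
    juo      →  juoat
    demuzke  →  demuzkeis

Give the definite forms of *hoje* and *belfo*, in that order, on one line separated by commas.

The alternation tracks the last vowel of the stem — -is when the last vowel of the stem is a front vowel (*wirvei*, *duwe*, *demuzke*); -at when the last vowel of the stem is a back vowel (*dita*, *fozru*, *juo*).
*hoje* — last vowel /e/ (a front vowel) → -is → *hojeis*.
Since the last vowel of *belfo* is /o/ (a back vowel), it takes -at, giving *belfoat*.

hojeis, belfoat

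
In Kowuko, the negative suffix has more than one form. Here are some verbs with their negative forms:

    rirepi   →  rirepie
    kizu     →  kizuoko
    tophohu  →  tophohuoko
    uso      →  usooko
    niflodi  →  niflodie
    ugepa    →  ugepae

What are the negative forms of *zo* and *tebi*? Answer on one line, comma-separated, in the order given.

The alternation tracks the last vowel of the stem — -oko when the last vowel of the stem is a rounded vowel (*kizu*, *tophohu*, *uso*); -e when the last vowel of the stem is an unrounded vowel (*rirepi*, *niflodi*, *ugepa*).
*zo* — last vowel /o/ (a rounded vowel) → -oko → *zooko*.
The last vowel of *tebi* is /i/, which is an unrounded vowel, so the suffix is -e, giving *tebie*.

zooko, tebie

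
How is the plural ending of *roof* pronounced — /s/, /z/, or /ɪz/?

The stem *roof* ends in a voiceless non-sibilant consonant.
The plural suffix surfaces as /ɪz/ after sibilants, /s/ after other voiceless consonants, and /z/ after other voiced sounds.
So the plural -s on *roof* is pronounced /s/.

/s/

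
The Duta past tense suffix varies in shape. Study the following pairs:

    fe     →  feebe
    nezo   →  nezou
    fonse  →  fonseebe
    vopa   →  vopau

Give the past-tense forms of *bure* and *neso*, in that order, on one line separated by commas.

The suffix is conditioned by the last vowel: -ebe when the last vowel of the stem is a front vowel (*fe*, *fonse*); -u when the last vowel of the stem is a back vowel (*nezo*, *vopa*).
*bure* — last vowel /e/ (a front vowel) → -ebe → *bureebe*.
*neso* — last vowel /o/ (a back vowel) → -u → *nesou*.

bureebe, nesou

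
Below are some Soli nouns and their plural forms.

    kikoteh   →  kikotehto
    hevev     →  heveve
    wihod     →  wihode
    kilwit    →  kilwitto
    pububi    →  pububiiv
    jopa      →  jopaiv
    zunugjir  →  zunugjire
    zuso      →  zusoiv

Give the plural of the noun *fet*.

fetto

The pattern is voicing of the final sound: -to when the stem ends in a voiceless consonant (*kikoteh*, *kilwit*); -e when the stem ends in a voiced consonant (*hevev*, *wihod*, *zunugjir*); -iv when the stem ends in a vowel (*pububi*, *jopa*, *zuso*).
Since the final sound of *fet* is /t/ (a voiceless consonant), it takes -to, giving *fetto*.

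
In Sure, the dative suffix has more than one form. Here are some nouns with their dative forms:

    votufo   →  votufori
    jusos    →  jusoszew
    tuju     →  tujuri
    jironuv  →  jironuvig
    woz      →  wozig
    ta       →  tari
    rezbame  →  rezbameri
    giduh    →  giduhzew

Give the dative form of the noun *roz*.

The alternation tracks the final sound of the stem — -zew when the stem ends in a voiceless consonant (*jusos*, *giduh*); -ig when the stem ends in a voiced consonant (*jironuv*, *woz*); -ri when the stem ends in a vowel (*votufo*, *tuju*, *ta*, *rezbame*).
*roz*: final sound = /z/, a voiced consonant → -ig → *rozig*.

rozig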